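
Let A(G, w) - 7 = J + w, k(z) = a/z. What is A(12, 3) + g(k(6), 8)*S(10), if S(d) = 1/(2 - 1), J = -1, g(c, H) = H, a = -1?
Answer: 17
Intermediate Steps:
k(z) = -1/z
A(G, w) = 6 + w (A(G, w) = 7 + (-1 + w) = 6 + w)
S(d) = 1 (S(d) = 1/1 = 1)
A(12, 3) + g(k(6), 8)*S(10) = (6 + 3) + 8*1 = 9 + 8 = 17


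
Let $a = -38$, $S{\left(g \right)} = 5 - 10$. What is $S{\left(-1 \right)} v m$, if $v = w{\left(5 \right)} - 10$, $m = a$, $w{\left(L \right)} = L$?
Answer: $-950$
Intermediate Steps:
$S{\left(g \right)} = -5$ ($S{\left(g \right)} = 5 - 10 = -5$)
$m = -38$
$v = -5$ ($v = 5 - 10 = -5$)
$S{\left(-1 \right)} v m = \left(-5\right) \left(-5\right) \left(-38\right) = 25 \left(-38\right) = -950$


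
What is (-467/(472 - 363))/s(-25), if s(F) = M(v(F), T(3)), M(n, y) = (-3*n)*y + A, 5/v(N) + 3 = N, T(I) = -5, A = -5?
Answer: 13076/23435 ≈ 0.55797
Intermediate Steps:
v(N) = 5/(-3 + N)
M(n, y) = -5 - 3*n*y (M(n, y) = (-3*n)*y - 5 = -3*n*y - 5 = -5 - 3*n*y)
s(F) = -5 + 75/(-3 + F) (s(F) = -5 - 3*5/(-3 + F)*(-5) = -5 + 75/(-3 + F))
(-467/(472 - 363))/s(-25) = (-467/(472 - 363))/((5*(18 - 1*(-25))/(-3 - 25))) = (-467/109)/((5*(18 + 25)/(-28))) = (-467*1/109)/((5*(-1/28)*43)) = -467/(109*(-215/28)) = -467/109*(-28/215) = 13076/23435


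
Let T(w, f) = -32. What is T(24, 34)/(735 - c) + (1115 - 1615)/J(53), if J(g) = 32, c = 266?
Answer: -58881/3752 ≈ -15.693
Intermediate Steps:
T(24, 34)/(735 - c) + (1115 - 1615)/J(53) = -32/(735 - 1*266) + (1115 - 1615)/32 = -32/(735 - 266) - 500*1/32 = -32/469 - 125/8 = -58881/3752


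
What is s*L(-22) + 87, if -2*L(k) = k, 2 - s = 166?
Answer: -1717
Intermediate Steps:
s = -164 (s = 2 - 1*166 = 2 - 166 = -164)
L(k) = -k/2
s*L(-22) + 87 = -(-82)*(-22) + 87 = -164*11 + 87 = -1804 + 87 = -1717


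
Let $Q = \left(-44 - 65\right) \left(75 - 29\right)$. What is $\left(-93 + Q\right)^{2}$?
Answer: $26081449$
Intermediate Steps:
$Q = -5014$ ($Q = \left(-109\right) 46 = -5014$)
$\left(-93 + Q\right)^{2} = \left(-93 - 5014\right)^{2} = \left(-5107\right)^{2} = 26081449$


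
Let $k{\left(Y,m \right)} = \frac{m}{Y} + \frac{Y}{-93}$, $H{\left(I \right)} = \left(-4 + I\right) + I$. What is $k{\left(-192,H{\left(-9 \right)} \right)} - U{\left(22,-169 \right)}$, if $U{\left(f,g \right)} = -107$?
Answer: $\frac{324917}{2976} \approx 109.18$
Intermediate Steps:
$H{\left(I \right)} = -4 + 2 I$
$k{\left(Y,m \right)} = - \frac{Y}{93} + \frac{m}{Y}$ ($k{\left(Y,m \right)} = \frac{m}{Y} + Y \left(- \frac{1}{93}\right) = \frac{m}{Y} - \frac{Y}{93} = - \frac{Y}{93} + \frac{m}{Y}$)
$k{\left(-192,H{\left(-9 \right)} \right)} - U{\left(22,-169 \right)} = \left(\left(- \frac{1}{93}\right) \left(-192\right) + \frac{-4 + 2 \left(-9\right)}{-192}\right) - -107 = \left(\frac{64}{31} + \left(-4 - 18\right) \left(- \frac{1}{192}\right)\right) + 107 = \left(\frac{64}{31} - - \frac{11}{96}\right) + 107 = \left(\frac{64}{31} + \frac{11}{96}\right) + 107 = \frac{6485}{2976} + 107 = \frac{324917}{2976}$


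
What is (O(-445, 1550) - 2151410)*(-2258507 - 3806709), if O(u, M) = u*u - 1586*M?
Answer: 26757822448960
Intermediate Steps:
O(u, M) = u² - 1586*M
(O(-445, 1550) - 2151410)*(-2258507 - 3806709) = (((-445)² - 1586*1550) - 2151410)*(-2258507 - 3806709) = ((198025 - 2458300) - 2151410)*(-6065216) = (-2260275 - 2151410)*(-6065216) = -4411685*(-6065216) = 26757822448960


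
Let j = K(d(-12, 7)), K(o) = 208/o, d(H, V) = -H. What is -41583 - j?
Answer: -124801/3 ≈ -41600.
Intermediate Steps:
j = 52/3 (j = 208/((-1*(-12))) = 208/12 = 208*(1/12) = 52/3 ≈ 17.333)
-41583 - j = -41583 - 1*52/3 = -41583 - 52/3 = -124801/3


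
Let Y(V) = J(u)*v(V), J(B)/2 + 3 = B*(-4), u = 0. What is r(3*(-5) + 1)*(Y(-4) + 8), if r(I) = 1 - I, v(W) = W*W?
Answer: -1320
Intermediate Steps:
v(W) = W²
J(B) = -6 - 8*B (J(B) = -6 + 2*(B*(-4)) = -6 + 2*(-4*B) = -6 - 8*B)
Y(V) = -6*V² (Y(V) = (-6 - 8*0)*V² = (-6 + 0)*V² = -6*V²)
r(3*(-5) + 1)*(Y(-4) + 8) = (1 - (3*(-5) + 1))*(-6*(-4)² + 8) = (1 - (-15 + 1))*(-6*16 + 8) = (1 - 1*(-14))*(-96 + 8) = (1 + 14)*(-88) = 15*(-88) = -1320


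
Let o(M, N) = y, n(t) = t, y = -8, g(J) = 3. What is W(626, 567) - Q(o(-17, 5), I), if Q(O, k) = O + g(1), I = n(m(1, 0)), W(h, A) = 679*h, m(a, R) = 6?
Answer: 425059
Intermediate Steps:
o(M, N) = -8
I = 6
Q(O, k) = 3 + O (Q(O, k) = O + 3 = 3 + O)
W(626, 567) - Q(o(-17, 5), I) = 679*626 - (3 - 8) = 425054 - 1*(-5) = 425054 + 5 = 425059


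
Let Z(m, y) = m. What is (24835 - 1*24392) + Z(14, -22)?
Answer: 457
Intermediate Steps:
(24835 - 1*24392) + Z(14, -22) = (24835 - 1*24392) + 14 = (24835 - 24392) + 14 = 443 + 14 = 457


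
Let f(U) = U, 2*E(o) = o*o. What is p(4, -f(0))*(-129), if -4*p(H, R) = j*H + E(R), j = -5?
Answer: -645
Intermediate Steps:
E(o) = o**2/2 (E(o) = (o*o)/2 = o**2/2)
p(H, R) = -R**2/8 + 5*H/4 (p(H, R) = -(-5*H + R**2/2)/4 = -(R**2/2 - 5*H)/4 = -R**2/8 + 5*H/4)
p(4, -f(0))*(-129) = (-(-1*0)**2/8 + (5/4)*4)*(-129) = (-1/8*0**2 + 5)*(-129) = (-1/8*0 + 5)*(-129) = (0 + 5)*(-129) = 5*(-129) = -645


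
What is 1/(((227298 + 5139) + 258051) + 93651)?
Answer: 1/584139 ≈ 1.7119e-6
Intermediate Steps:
1/(((227298 + 5139) + 258051) + 93651) = 1/((232437 + 258051) + 93651) = 1/(490488 + 93651) = 1/584139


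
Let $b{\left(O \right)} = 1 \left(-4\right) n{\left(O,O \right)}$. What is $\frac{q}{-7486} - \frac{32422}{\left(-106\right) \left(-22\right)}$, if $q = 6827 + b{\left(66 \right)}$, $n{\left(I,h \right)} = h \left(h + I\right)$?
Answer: $- \frac{22170765}{2182169} \approx -10.16$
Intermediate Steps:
$n{\left(I,h \right)} = h \left(I + h\right)$
$b{\left(O \right)} = - 8 O^{2}$ ($b{\left(O \right)} = 1 \left(-4\right) O \left(O + O\right) = - 4 O 2 O = - 4 \cdot 2 O^{2} = - 8 O^{2}$)
$q = -28021$ ($q = 6827 - 8 \cdot 66^{2} = 6827 - 34848 = -28021$)
$\frac{q}{-7486} - \frac{32422}{\left(-106\right) \left(-22\right)} = - \frac{28021}{-7486} - \frac{32422}{\left(-106\right) \left(-22\right)} = \left(-28021\right) \left(- \frac{1}{7486}\right) - \frac{32422}{2332} = \frac{28021}{7486} - \frac{16211}{1166} = - \frac{22170765}{2182169}$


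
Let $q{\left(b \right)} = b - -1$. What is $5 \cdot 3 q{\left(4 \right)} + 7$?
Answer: $82$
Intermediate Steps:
$q{\left(b \right)} = 1 + b$ ($q{\left(b \right)} = b + 1 = 1 + b$)
$5 \cdot 3 q{\left(4 \right)} + 7 = 5 \cdot 3 \left(1 + 4\right) + 7 = 15 \cdot 5 + 7 = 75 + 7 = 82$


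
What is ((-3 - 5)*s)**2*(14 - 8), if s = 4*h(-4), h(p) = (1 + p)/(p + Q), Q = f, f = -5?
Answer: 2048/3 ≈ 682.67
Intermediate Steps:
Q = -5
h(p) = (1 + p)/(-5 + p) (h(p) = (1 + p)/(p - 5) = (1 + p)/(-5 + p))
s = 4/3 (s = 4*((1 - 4)/(-5 - 4)) = 4*(-3/(-9)) = 4*(-1/9*(-3)) = 4*(1/3) = 4/3 ≈ 1.3333)
((-3 - 5)*s)**2*(14 - 8) = ((-3 - 5)*(4/3))**2*(14 - 8) = (-8*4/3)**2*6 = (-32/3)**2*6 = (1024/9)*6 = 2048/3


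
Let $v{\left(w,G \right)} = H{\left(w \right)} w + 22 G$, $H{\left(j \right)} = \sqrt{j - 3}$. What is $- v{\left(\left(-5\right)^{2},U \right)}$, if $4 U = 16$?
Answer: $-88 - 25 \sqrt{22} \approx -205.26$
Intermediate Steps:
$U = 4$ ($U = \frac{1}{4} \cdot 16 = 4$)
$H{\left(j \right)} = \sqrt{-3 + j}$
$v{\left(w,G \right)} = 22 G + w \sqrt{-3 + w}$ ($v{\left(w,G \right)} = \sqrt{-3 + w} w + 22 G = w \sqrt{-3 + w} + 22 G = 22 G + w \sqrt{-3 + w}$)
$- v{\left(\left(-5\right)^{2},U \right)} = - (22 \cdot 4 + \left(-5\right)^{2} \sqrt{-3 + \left(-5\right)^{2}}) = - (88 + 25 \sqrt{-3 + 25}) = - (88 + 25 \sqrt{22}) = -88 - 25 \sqrt{22}$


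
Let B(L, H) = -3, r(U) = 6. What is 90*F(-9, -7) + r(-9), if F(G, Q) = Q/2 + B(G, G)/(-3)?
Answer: -219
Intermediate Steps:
F(G, Q) = 1 + Q/2 (F(G, Q) = Q/2 - 3/(-3) = Q*(½) - 3*(-⅓) = Q/2 + 1 = 1 + Q/2)
90*F(-9, -7) + r(-9) = 90*(1 + (½)*(-7)) + 6 = 90*(1 - 7/2) + 6 = 90*(-5/2) + 6 = -225 + 6 = -219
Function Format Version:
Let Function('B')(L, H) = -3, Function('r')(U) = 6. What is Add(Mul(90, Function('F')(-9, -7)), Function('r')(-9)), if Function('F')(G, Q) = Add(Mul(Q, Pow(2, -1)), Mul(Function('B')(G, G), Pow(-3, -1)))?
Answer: -219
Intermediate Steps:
Function('F')(G, Q) = Add(1, Mul(Rational(1, 2), Q)) (Function('F')(G, Q) = Add(Mul(Q, Pow(2, -1)), Mul(-3, Pow(-3, -1))) = Add(Mul(Q, Rational(1, 2)), Mul(-3, Rational(-1, 3))) = Add(Mul(Rational(1, 2), Q), 1) = Add(1, Mul(Rational(1, 2), Q)))
Add(Mul(90, Function('F')(-9, -7)), Function('r')(-9)) = Add(Mul(90, Add(1, Mul(Rational(1, 2), -7))), 6) = Add(Mul(90, Add(1, Rational(-7, 2))), 6) = Add(Mul(90, Rational(-5, 2)), 6) = Add(-225, 6) = -219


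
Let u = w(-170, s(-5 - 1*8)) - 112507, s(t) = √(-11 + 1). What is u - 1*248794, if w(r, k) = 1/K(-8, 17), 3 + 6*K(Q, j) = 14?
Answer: -3974305/11 ≈ -3.6130e+5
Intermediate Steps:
K(Q, j) = 11/6 (K(Q, j) = -½ + (⅙)*14 = -½ + 7/3 = 11/6)
s(t) = I*√10 (s(t) = √(-10) = I*√10)
w(r, k) = 6/11 (w(r, k) = 1/(11/6) = 6/11)
u = -1237571/11 (u = 6/11 - 112507 = -1237571/11 ≈ -1.1251e+5)
u - 1*248794 = -1237571/11 - 1*248794 = -1237571/11 - 248794 = -3974305/11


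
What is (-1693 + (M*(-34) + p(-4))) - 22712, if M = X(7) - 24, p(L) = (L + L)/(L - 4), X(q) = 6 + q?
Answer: -24030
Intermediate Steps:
p(L) = 2*L/(-4 + L) (p(L) = (2*L)/(-4 + L) = 2*L/(-4 + L))
M = -11 (M = (6 + 7) - 24 = 13 - 24 = -11)
(-1693 + (M*(-34) + p(-4))) - 22712 = (-1693 + (-11*(-34) + 2*(-4)/(-4 - 4))) - 22712 = (-1693 + (374 + 2*(-4)/(-8))) - 22712 = (-1693 + (374 + 2*(-4)*(-1/8))) - 22712 = (-1693 + (374 + 1)) - 22712 = (-1693 + 375) - 22712 = -1318 - 22712 = -24030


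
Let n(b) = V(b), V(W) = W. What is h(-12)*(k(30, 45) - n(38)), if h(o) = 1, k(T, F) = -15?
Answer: -53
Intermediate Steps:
n(b) = b
h(-12)*(k(30, 45) - n(38)) = 1*(-15 - 1*38) = 1*(-15 - 38) = 1*(-53) = -53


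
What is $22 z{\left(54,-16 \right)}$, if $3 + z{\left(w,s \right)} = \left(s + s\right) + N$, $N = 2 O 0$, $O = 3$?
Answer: $-770$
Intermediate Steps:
$N = 0$ ($N = 2 \cdot 3 \cdot 0 = 6 \cdot 0 = 0$)
$z{\left(w,s \right)} = -3 + 2 s$ ($z{\left(w,s \right)} = -3 + \left(\left(s + s\right) + 0\right) = -3 + \left(2 s + 0\right) = -3 + 2 s$)
$22 z{\left(54,-16 \right)} = 22 \left(-3 + 2 \left(-16\right)\right) = 22 \left(-3 - 32\right) = 22 \left(-35\right) = -770$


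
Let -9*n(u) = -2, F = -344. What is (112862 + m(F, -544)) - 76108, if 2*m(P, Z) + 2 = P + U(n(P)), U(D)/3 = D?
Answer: 109744/3 ≈ 36581.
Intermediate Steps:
n(u) = 2/9 (n(u) = -⅑*(-2) = 2/9)
U(D) = 3*D
m(P, Z) = -⅔ + P/2 (m(P, Z) = -1 + (P + 3*(2/9))/2 = -1 + (P + ⅔)/2 = -1 + (⅔ + P)/2 = -1 + (⅓ + P/2) = -⅔ + P/2)
(112862 + m(F, -544)) - 76108 = (112862 + (-⅔ + (½)*(-344))) - 76108 = (112862 + (-⅔ - 172)) - 76108 = (112862 - 518/3) - 76108 = 338068/3 - 76108 = 109744/3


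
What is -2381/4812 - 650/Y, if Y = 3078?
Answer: -1742753/2468556 ≈ -0.70598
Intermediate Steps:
-2381/4812 - 650/Y = -2381/4812 - 650/3078 = -2381*1/4812 - 650*1/3078 = -2381/4812 - 325/1539 = -1742753/2468556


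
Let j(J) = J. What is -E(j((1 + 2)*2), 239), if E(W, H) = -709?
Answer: 709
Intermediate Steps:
-E(j((1 + 2)*2), 239) = -1*(-709) = 709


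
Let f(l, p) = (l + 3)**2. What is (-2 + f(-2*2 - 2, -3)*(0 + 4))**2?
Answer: 1156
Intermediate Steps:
f(l, p) = (3 + l)**2
(-2 + f(-2*2 - 2, -3)*(0 + 4))**2 = (-2 + (3 + (-2*2 - 2))**2*(0 + 4))**2 = (-2 + (3 + (-4 - 2))**2*4)**2 = (-2 + (3 - 6)**2*4)**2 = (-2 + (-3)**2*4)**2 = (-2 + 9*4)**2 = (-2 + 36)**2 = 34**2 = 1156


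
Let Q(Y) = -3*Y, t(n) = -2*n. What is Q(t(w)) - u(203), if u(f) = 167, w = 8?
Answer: -119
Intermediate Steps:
Q(t(w)) - u(203) = -(-6)*8 - 1*167 = -3*(-16) - 167 = 48 - 167 = -119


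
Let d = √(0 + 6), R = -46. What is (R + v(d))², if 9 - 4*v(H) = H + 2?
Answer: (177 + √6)²/16 ≈ 2012.6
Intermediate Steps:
d = √6 ≈ 2.4495
v(H) = 7/4 - H/4 (v(H) = 9/4 - (H + 2)/4 = 9/4 - (2 + H)/4 = 9/4 + (-½ - H/4) = 7/4 - H/4)
(R + v(d))² = (-46 + (7/4 - √6/4))² = (-177/4 - √6/4)²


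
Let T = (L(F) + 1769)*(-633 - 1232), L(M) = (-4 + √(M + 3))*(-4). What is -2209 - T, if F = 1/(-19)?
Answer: 3326816 - 14920*√266/19 ≈ 3.3140e+6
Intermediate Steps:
F = -1/19 ≈ -0.052632
L(M) = 16 - 4*√(3 + M) (L(M) = (-4 + √(3 + M))*(-4) = 16 - 4*√(3 + M))
T = -3329025 + 14920*√266/19 (T = ((16 - 4*√(3 - 1/19)) + 1769)*(-633 - 1232) = ((16 - 8*√266/19) + 1769)*(-1865) = (1785 - 8*√266/19)*(-1865) = -3329025 + 14920*√266/19 ≈ -3.3162e+6)
-2209 - T = -2209 - (-3329025 + 14920*√266/19) = -2209 + (3329025 - 14920*√266/19) = 3326816 - 14920*√266/19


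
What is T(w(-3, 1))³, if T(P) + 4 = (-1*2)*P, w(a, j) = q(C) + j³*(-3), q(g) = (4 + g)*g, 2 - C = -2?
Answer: -238328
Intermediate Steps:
C = 4 (C = 2 - 1*(-2) = 2 + 2 = 4)
q(g) = g*(4 + g)
w(a, j) = 32 - 3*j³ (w(a, j) = 4*(4 + 4) + j³*(-3) = 4*8 - 3*j³ = 32 - 3*j³)
T(P) = -4 - 2*P (T(P) = -4 + (-1*2)*P = -4 - 2*P)
T(w(-3, 1))³ = (-4 - 2*(32 - 3*1³))³ = (-4 - 2*(32 - 3*1))³ = (-4 - 2*(32 - 3))³ = (-4 - 2*29)³ = (-4 - 58)³ = (-62)³ = -238328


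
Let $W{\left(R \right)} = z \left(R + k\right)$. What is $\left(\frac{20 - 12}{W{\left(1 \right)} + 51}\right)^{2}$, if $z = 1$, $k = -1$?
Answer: $\frac{64}{2601} \approx 0.024606$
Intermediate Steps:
$W{\left(R \right)} = -1 + R$ ($W{\left(R \right)} = 1 \left(R - 1\right) = 1 \left(-1 + R\right) = -1 + R$)
$\left(\frac{20 - 12}{W{\left(1 \right)} + 51}\right)^{2} = \left(\frac{20 - 12}{\left(-1 + 1\right) + 51}\right)^{2} = \left(\frac{8}{0 + 51}\right)^{2} = \left(\frac{8}{51}\right)^{2} = \frac{64}{2601}$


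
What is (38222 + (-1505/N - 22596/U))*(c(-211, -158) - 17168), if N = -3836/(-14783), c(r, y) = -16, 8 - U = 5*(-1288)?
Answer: -30757007596320/55211 ≈ -5.5708e+8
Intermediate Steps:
U = 6448 (U = 8 - 5*(-1288) = 8 - 1*(-6440) = 8 + 6440 = 6448)
N = 3836/14783 (N = -3836*(-1/14783) = 3836/14783 ≈ 0.25949)
(38222 + (-1505/N - 22596/U))*(c(-211, -158) - 17168) = (38222 + (-1505/3836/14783 - 22596/6448))*(-16 - 17168) = (38222 + (-1505*14783/3836 - 22596*1/6448))*(-17184) = (38222 + (-3178345/548 - 5649/1612))*(-17184) = (38222 - 320411737/55211)*(-17184) = (1789863105/55211)*(-17184) = -30757007596320/55211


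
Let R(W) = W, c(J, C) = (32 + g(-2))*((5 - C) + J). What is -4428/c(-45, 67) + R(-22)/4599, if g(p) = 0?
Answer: 5072261/3936744 ≈ 1.2884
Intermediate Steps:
c(J, C) = 160 - 32*C + 32*J (c(J, C) = (32 + 0)*((5 - C) + J) = 32*(5 + J - C) = 160 - 32*C + 32*J)
-4428/c(-45, 67) + R(-22)/4599 = -4428/(160 - 32*67 + 32*(-45)) - 22/4599 = -4428/(160 - 2144 - 1440) - 22*1/4599 = -4428/(-3424) - 22/4599 = -4428*(-1/3424) - 22/4599 = 1107/856 - 22/4599 = 5072261/3936744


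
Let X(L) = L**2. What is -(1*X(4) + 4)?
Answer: -20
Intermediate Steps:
-(1*X(4) + 4) = -(1*4**2 + 4) = -(1*16 + 4) = -(16 + 4) = -1*20 = -20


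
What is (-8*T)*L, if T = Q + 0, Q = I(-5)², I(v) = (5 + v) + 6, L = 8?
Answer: -2304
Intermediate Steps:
I(v) = 11 + v
Q = 36 (Q = (11 - 5)² = 6² = 36)
T = 36 (T = 36 + 0 = 36)
(-8*T)*L = -8*36*8 = -288*8 = -2304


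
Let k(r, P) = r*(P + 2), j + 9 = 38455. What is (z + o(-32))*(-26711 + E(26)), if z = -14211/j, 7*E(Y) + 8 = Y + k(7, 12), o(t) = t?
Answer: 232545337863/269122 ≈ 8.6409e+5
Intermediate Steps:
j = 38446 (j = -9 + 38455 = 38446)
k(r, P) = r*(2 + P)
E(Y) = 90/7 + Y/7 (E(Y) = -8/7 + (Y + 7*(2 + 12))/7 = -8/7 + (Y + 7*14)/7 = -8/7 + (Y + 98)/7 = -8/7 + (98 + Y)/7 = -8/7 + (14 + Y/7) = 90/7 + Y/7)
z = -14211/38446 ≈ -0.36964
(z + o(-32))*(-26711 + E(26)) = (-14211/38446 - 32)*(-26711 + (90/7 + (1/7)*26)) = -1244483*(-26711 + (90/7 + 26/7))/38446 = -1244483*(-26711 + 116/7)/38446 = -1244483/38446*(-186861/7) = 232545337863/269122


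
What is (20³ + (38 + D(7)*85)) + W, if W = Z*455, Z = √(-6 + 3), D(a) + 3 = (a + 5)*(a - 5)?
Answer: 9823 + 455*I*√3 ≈ 9823.0 + 788.08*I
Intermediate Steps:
D(a) = -3 + (-5 + a)*(5 + a) (D(a) = -3 + (a + 5)*(a - 5) = -3 + (5 + a)*(-5 + a) = -3 + (-5 + a)*(5 + a))
Z = I*√3 (Z = √(-3) = I*√3 ≈ 1.732*I)
W = 455*I*√3 (W = (I*√3)*455 = 455*I*√3 ≈ 788.08*I)
(20³ + (38 + D(7)*85)) + W = (20³ + (38 + (-28 + 7²)*85)) + 455*I*√3 = (8000 + (38 + (-28 + 49)*85)) + 455*I*√3 = (8000 + (38 + 21*85)) + 455*I*√3 = (8000 + (38 + 1785)) + 455*I*√3 = (8000 + 1823) + 455*I*√3 = 9823 + 455*I*√3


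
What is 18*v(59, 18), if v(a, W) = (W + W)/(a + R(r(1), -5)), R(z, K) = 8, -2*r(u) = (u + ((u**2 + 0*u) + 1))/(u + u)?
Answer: 648/67 ≈ 9.6716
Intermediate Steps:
r(u) = -(1 + u + u**2)/(4*u) (r(u) = -(u + ((u**2 + 0*u) + 1))/(2*(u + u)) = -(u + ((u**2 + 0) + 1))/(2*(2*u)) = -(u + (u**2 + 1))*1/(2*u)/2 = -(u + (1 + u**2))*1/(2*u)/2 = -(1 + u + u**2)*1/(2*u)/2 = -(1 + u + u**2)/(4*u))
v(a, W) = 2*W/(8 + a) (v(a, W) = (W + W)/(a + 8) = (2*W)/(8 + a) = 2*W/(8 + a))
18*v(59, 18) = 18*(2*18/(8 + 59)) = 18*(2*18/67) = 18*(2*18*(1/67)) = 18*(36/67) = 648/67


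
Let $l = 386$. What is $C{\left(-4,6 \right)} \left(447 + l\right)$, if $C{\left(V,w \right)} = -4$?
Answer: $-3332$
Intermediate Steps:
$C{\left(-4,6 \right)} \left(447 + l\right) = - 4 \left(447 + 386\right) = \left(-4\right) 833 = -3332$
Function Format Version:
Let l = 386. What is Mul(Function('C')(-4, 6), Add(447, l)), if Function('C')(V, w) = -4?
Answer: -3332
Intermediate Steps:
Mul(Function('C')(-4, 6), Add(447, l)) = Mul(-4, Add(447, 386)) = Mul(-4, 833) = -3332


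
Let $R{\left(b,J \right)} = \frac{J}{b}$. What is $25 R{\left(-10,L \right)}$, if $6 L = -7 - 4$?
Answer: $\frac{55}{12} \approx 4.5833$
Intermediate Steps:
$L = - \frac{11}{6}$ ($L = \frac{-7 - 4}{6} = \frac{1}{6} \left(-11\right) = - \frac{11}{6} \approx -1.8333$)
$R{\left(b,J \right)} = \frac{J}{b}$
$25 R{\left(-10,L \right)} = 25 \left(- \frac{11}{6 \left(-10\right)}\right) = 25 \left(\left(- \frac{11}{6}\right) \left(- \frac{1}{10}\right)\right) = 25 \cdot \frac{11}{60} = \frac{55}{12}$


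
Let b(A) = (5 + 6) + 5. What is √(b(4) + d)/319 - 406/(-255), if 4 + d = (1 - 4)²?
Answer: 406/255 + √21/319 ≈ 1.6065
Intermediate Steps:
d = 5 (d = -4 + (1 - 4)² = -4 + (-3)² = -4 + 9 = 5)
b(A) = 16 (b(A) = 11 + 5 = 16)
√(b(4) + d)/319 - 406/(-255) = √(16 + 5)/319 - 406/(-255) = √21*(1/319) - 406*(-1/255) = √21/319 + 406/255 = 406/255 + √21/319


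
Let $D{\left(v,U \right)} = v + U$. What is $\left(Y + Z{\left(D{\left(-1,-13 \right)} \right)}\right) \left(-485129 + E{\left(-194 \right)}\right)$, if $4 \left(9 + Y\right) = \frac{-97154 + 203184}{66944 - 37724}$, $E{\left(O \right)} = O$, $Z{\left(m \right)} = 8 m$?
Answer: $\frac{681221202335}{11688} \approx 5.8284 \cdot 10^{7}$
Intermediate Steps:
$D{\left(v,U \right)} = U + v$
$Y = - \frac{94589}{11688}$ ($Y = -9 + \frac{\left(-97154 + 203184\right) \frac{1}{66944 - 37724}}{4} = -9 + \frac{106030 \cdot \frac{1}{29220}}{4} = -9 + \frac{1}{4} \cdot \frac{10603}{2922} = -9 + \frac{10603}{11688} = - \frac{94589}{11688} \approx -8.0928$)
$\left(Y + Z{\left(D{\left(-1,-13 \right)} \right)}\right) \left(-485129 + E{\left(-194 \right)}\right) = \left(- \frac{94589}{11688} + 8 \left(-13 - 1\right)\right) \left(-485129 - 194\right) = \left(- \frac{94589}{11688} + 8 \left(-14\right)\right) \left(-485323\right) = \left(- \frac{94589}{11688} - 112\right) \left(-485323\right) = \left(- \frac{1403645}{11688}\right) \left(-485323\right) = \frac{681221202335}{11688}$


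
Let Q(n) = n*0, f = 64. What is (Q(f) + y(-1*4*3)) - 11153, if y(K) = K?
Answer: -11165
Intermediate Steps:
Q(n) = 0
(Q(f) + y(-1*4*3)) - 11153 = (0 - 1*4*3) - 11153 = (0 - 4*3) - 11153 = (0 - 12) - 11153 = -12 - 11153 = -11165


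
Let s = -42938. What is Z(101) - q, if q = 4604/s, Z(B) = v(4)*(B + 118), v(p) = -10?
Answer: -47014808/21469 ≈ -2189.9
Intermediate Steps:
Z(B) = -1180 - 10*B (Z(B) = -10*(B + 118) = -10*(118 + B) = -1180 - 10*B)
q = -2302/21469 (q = 4604/(-42938) = 4604*(-1/42938) = -2302/21469 ≈ -0.10722)
Z(101) - q = (-1180 - 10*101) - 1*(-2302/21469) = (-1180 - 1010) + 2302/21469 = -2190 + 2302/21469 = -47014808/21469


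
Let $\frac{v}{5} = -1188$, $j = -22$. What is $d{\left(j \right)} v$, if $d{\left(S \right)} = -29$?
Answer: $172260$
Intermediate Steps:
$v = -5940$ ($v = 5 \left(-1188\right) = -5940$)
$d{\left(j \right)} v = \left(-29\right) \left(-5940\right) = 172260$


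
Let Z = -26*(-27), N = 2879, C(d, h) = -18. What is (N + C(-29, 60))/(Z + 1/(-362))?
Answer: 1035682/254123 ≈ 4.0755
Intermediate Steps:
Z = 702
(N + C(-29, 60))/(Z + 1/(-362)) = (2879 - 18)/(702 + 1/(-362)) = 2861/(702 - 1/362) = 2861/(254123/362) = 2861*(362/254123) = 1035682/254123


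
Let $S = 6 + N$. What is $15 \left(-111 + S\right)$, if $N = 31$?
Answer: $-1110$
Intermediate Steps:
$S = 37$ ($S = 6 + 31 = 37$)
$15 \left(-111 + S\right) = 15 \left(-111 + 37\right) = 15 \left(-74\right) = -1110$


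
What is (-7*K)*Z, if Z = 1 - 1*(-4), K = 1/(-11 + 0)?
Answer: 35/11 ≈ 3.1818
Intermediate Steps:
K = -1/11 (K = 1/(-11) = -1/11 ≈ -0.090909)
Z = 5 (Z = 1 + 4 = 5)
(-7*K)*Z = -7*(-1/11)*5 = (7/11)*5 = 35/11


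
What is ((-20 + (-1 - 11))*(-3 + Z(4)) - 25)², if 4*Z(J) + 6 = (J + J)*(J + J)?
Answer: 154449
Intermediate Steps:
Z(J) = -3/2 + J² (Z(J) = -3/2 + ((J + J)*(J + J))/4 = -3/2 + ((2*J)*(2*J))/4 = -3/2 + (4*J²)/4 = -3/2 + J²)
((-20 + (-1 - 11))*(-3 + Z(4)) - 25)² = ((-20 + (-1 - 11))*(-3 + (-3/2 + 4²)) - 25)² = ((-20 - 12)*(-3 + (-3/2 + 16)) - 25)² = (-32*(-3 + 29/2) - 25)² = (-32*23/2 - 25)² = (-368 - 25)² = (-393)² = 154449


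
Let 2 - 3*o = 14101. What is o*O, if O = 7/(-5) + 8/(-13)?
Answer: 1846969/195 ≈ 9471.6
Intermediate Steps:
o = -14099/3 (o = ⅔ - ⅓*14101 = ⅔ - 14101/3 = -14099/3 ≈ -4699.7)
O = -131/65 (O = 7*(-⅕) + 8*(-1/13) = -7/5 - 8/13 = -131/65 ≈ -2.0154)
o*O = -14099/3*(-131/65) = 1846969/195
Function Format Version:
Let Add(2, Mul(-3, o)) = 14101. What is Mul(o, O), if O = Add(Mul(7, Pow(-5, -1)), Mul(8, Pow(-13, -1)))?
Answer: Rational(1846969, 195) ≈ 9471.6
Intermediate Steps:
o = Rational(-14099, 3) (o = Add(Rational(2, 3), Mul(Rational(-1, 3), 14101)) = Add(Rational(2, 3), Rational(-14101, 3)) = Rational(-14099, 3) ≈ -4699.7)
O = Rational(-131, 65) (O = Add(Mul(7, Rational(-1, 5)), Mul(8, Rational(-1, 13))) = Add(Rational(-7, 5), Rational(-8, 13)) = Rational(-131, 65) ≈ -2.0154)
Mul(o, O) = Mul(Rational(-14099, 3), Rational(-131, 65)) = Rational(1846969, 195)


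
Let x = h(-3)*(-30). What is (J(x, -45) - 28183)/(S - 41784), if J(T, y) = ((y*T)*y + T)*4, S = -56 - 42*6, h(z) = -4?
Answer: -944297/42092 ≈ -22.434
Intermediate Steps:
S = -308 (S = -56 - 252 = -308)
x = 120 (x = -4*(-30) = 120)
J(T, y) = 4*T + 4*T*y² (J(T, y) = ((T*y)*y + T)*4 = (T*y² + T)*4 = (T + T*y²)*4 = 4*T + 4*T*y²)
(J(x, -45) - 28183)/(S - 41784) = (4*120*(1 + (-45)²) - 28183)/(-308 - 41784) = (4*120*(1 + 2025) - 28183)/(-42092) = (4*120*2026 - 28183)*(-1/42092) = (972480 - 28183)*(-1/42092) = 944297*(-1/42092) = -944297/42092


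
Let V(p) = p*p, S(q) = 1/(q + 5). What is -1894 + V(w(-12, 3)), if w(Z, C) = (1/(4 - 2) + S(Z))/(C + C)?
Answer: -13364039/7056 ≈ -1894.0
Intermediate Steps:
S(q) = 1/(5 + q)
w(Z, C) = (½ + 1/(5 + Z))/(2*C) (w(Z, C) = (1/(4 - 2) + 1/(5 + Z))/(C + C) = (1/2 + 1/(5 + Z))/((2*C)) = (½ + 1/(5 + Z))*(1/(2*C)) = (½ + 1/(5 + Z))/(2*C))
V(p) = p²
-1894 + V(w(-12, 3)) = -1894 + ((¼)*(7 - 12)/(3*(5 - 12)))² = -1894 + ((¼)*(⅓)*(-5)/(-7))² = -1894 + ((¼)*(⅓)*(-⅐)*(-5))² = -1894 + (5/84)² = -1894 + 25/7056 = -13364039/7056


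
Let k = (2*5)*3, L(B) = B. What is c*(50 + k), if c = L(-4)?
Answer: -320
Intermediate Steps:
k = 30 (k = 10*3 = 30)
c = -4
c*(50 + k) = -4*(50 + 30) = -4*80 = -320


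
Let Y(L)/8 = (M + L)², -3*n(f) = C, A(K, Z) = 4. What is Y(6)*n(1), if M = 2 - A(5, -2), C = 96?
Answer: -4096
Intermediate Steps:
n(f) = -32 (n(f) = -⅓*96 = -32)
M = -2 (M = 2 - 1*4 = 2 - 4 = -2)
Y(L) = 8*(-2 + L)²
Y(6)*n(1) = (8*(-2 + 6)²)*(-32) = (8*4²)*(-32) = (8*16)*(-32) = 128*(-32) = -4096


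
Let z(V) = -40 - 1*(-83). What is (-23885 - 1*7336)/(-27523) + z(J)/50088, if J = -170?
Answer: 1564980937/1378572024 ≈ 1.1352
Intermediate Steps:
z(V) = 43 (z(V) = -40 + 83 = 43)
(-23885 - 1*7336)/(-27523) + z(J)/50088 = (-23885 - 1*7336)/(-27523) + 43/50088 = (-23885 - 7336)*(-1/27523) + 43*(1/50088) = -31221*(-1/27523) + 43/50088 = 31221/27523 + 43/50088 = 1564980937/1378572024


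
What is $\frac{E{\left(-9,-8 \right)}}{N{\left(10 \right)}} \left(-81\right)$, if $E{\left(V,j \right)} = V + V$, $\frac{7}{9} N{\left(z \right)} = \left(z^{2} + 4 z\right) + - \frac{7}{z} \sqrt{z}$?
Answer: $\frac{10800}{1333} + \frac{54 \sqrt{10}}{1333} \approx 8.2301$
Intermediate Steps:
$N{\left(z \right)} = - \frac{9}{\sqrt{z}} + \frac{9 z^{2}}{7} + \frac{36 z}{7}$ ($N{\left(z \right)} = \frac{9 \left(\left(z^{2} + 4 z\right) + - \frac{7}{z} \sqrt{z}\right)}{7} = \frac{9 \left(\left(z^{2} + 4 z\right) - \frac{7}{\sqrt{z}}\right)}{7} = \frac{9 \left(z^{2} - \frac{7}{\sqrt{z}} + 4 z\right)}{7} = - \frac{9}{\sqrt{z}} + \frac{9 z^{2}}{7} + \frac{36 z}{7}$)
$E{\left(V,j \right)} = 2 V$
$\frac{E{\left(-9,-8 \right)}}{N{\left(10 \right)}} \left(-81\right) = \frac{2 \left(-9\right)}{\frac{9}{7} \frac{1}{\sqrt{10}} \left(-7 + 10^{\frac{3}{2}} \left(4 + 10\right)\right)} \left(-81\right) = \frac{1}{\frac{9}{7} \frac{\sqrt{10}}{10} \left(-7 + 10 \sqrt{10} \cdot 14\right)} \left(-18\right) \left(-81\right) = \frac{1}{\frac{9}{7} \frac{\sqrt{10}}{10} \left(-7 + 140 \sqrt{10}\right)} \left(-18\right) \left(-81\right) = \frac{1}{\frac{9}{70} \sqrt{10} \left(-7 + 140 \sqrt{10}\right)} \left(-18\right) \left(-81\right) = \frac{7 \sqrt{10}}{9 \left(-7 + 140 \sqrt{10}\right)} \left(-18\right) \left(-81\right) = - \frac{14 \sqrt{10}}{-7 + 140 \sqrt{10}} \left(-81\right) = \frac{1134 \sqrt{10}}{-7 + 140 \sqrt{10}}$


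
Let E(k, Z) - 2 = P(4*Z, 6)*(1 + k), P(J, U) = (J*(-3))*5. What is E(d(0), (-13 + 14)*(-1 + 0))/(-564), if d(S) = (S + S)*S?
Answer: -31/282 ≈ -0.10993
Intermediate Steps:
d(S) = 2*S² (d(S) = (2*S)*S = 2*S²)
P(J, U) = -15*J (P(J, U) = -3*J*5 = -15*J)
E(k, Z) = 2 - 60*Z*(1 + k) (E(k, Z) = 2 + (-60*Z)*(1 + k) = 2 - 60*Z*(1 + k))
E(d(0), (-13 + 14)*(-1 + 0))/(-564) = (2 - 60*(-13 + 14)*(-1 + 0) - 60*(-13 + 14)*(-1 + 0)*2*0²)/(-564) = (2 - 60*(-1) - 60*1*(-1)*2*0)*(-1/564) = (2 - 60*(-1) - 60*(-1)*0)*(-1/564) = (2 + 60 + 0)*(-1/564) = 62*(-1/564) = -31/282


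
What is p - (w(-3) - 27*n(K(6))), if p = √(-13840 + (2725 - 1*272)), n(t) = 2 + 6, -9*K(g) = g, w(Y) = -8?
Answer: 224 + I*√11387 ≈ 224.0 + 106.71*I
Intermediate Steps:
K(g) = -g/9
n(t) = 8
p = I*√11387 (p = √(-13840 + (2725 - 272)) = √(-13840 + 2453) = √(-11387) = I*√11387 ≈ 106.71*I)
p - (w(-3) - 27*n(K(6))) = I*√11387 - (-8 - 27*8) = I*√11387 - (-8 - 216) = I*√11387 - 1*(-224) = I*√11387 + 224 = 224 + I*√11387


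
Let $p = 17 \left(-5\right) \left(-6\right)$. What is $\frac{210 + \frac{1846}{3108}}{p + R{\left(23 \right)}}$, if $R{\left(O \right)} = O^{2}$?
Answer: $\frac{327263}{1614606} \approx 0.20269$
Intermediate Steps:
$p = 510$ ($p = \left(-85\right) \left(-6\right) = 510$)
$\frac{210 + \frac{1846}{3108}}{p + R{\left(23 \right)}} = \frac{210 + \frac{1846}{3108}}{510 + 23^{2}} = \frac{210 + 1846 \cdot \frac{1}{3108}}{510 + 529} = \frac{210 + \frac{923}{1554}}{1039} = \frac{327263}{1554} \cdot \frac{1}{1039} = \frac{327263}{1614606}$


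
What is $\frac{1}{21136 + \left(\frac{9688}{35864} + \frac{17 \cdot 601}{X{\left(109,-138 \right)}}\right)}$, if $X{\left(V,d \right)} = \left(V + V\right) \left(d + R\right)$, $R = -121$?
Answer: $\frac{253119146}{5349948842527} \approx 4.7312 \cdot 10^{-5}$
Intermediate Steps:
$X{\left(V,d \right)} = 2 V \left(-121 + d\right)$ ($X{\left(V,d \right)} = \left(V + V\right) \left(d - 121\right) = 2 V \left(-121 + d\right)$)
$\frac{1}{21136 + \left(\frac{9688}{35864} + \frac{17 \cdot 601}{X{\left(109,-138 \right)}}\right)} = \frac{1}{21136 + \left(\frac{9688}{35864} + \frac{17 \cdot 601}{2 \cdot 109 \left(-121 - 138\right)}\right)} = \frac{1}{21136 + \left(9688 \cdot \frac{1}{35864} + \frac{10217}{2 \cdot 109 \left(-259\right)}\right)} = \frac{1}{21136 + \left(\frac{1211}{4483} + \frac{10217}{-56462}\right)} = \frac{1}{21136 + \left(\frac{1211}{4483} + 10217 \left(- \frac{1}{56462}\right)\right)} = \frac{1}{21136 + \left(\frac{1211}{4483} - \frac{10217}{56462}\right)} = \frac{1}{21136 + \frac{22572671}{253119146}} = \frac{1}{\frac{5349948842527}{253119146}} = \frac{253119146}{5349948842527}$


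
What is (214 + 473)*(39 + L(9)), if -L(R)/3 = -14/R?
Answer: 29999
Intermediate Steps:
L(R) = 42/R (L(R) = -(-42)/R = 42/R)
(214 + 473)*(39 + L(9)) = (214 + 473)*(39 + 42/9) = 687*(39 + 42*(⅑)) = 687*(39 + 14/3) = 687*(131/3) = 29999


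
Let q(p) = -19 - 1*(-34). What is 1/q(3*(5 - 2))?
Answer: 1/15 ≈ 0.066667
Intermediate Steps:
q(p) = 15 (q(p) = -19 + 34 = 15)
1/q(3*(5 - 2)) = 1/15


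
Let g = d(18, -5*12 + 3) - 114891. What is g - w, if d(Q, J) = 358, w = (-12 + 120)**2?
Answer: -126197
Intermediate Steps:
w = 11664 (w = 108**2 = 11664)
g = -114533 (g = 358 - 114891 = -114533)
g - w = -114533 - 1*11664 = -114533 - 11664 = -126197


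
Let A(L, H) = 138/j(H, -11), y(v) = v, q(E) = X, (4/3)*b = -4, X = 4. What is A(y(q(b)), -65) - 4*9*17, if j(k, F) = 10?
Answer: -2991/5 ≈ -598.20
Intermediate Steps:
b = -3 (b = (3/4)*(-4) = -3)
q(E) = 4
A(L, H) = 69/5 (A(L, H) = 138/10 = 138*(1/10) = 69/5)
A(y(q(b)), -65) - 4*9*17 = 69/5 - 4*9*17 = 69/5 - 36*17 = 69/5 - 1*612 = 69/5 - 612 = -2991/5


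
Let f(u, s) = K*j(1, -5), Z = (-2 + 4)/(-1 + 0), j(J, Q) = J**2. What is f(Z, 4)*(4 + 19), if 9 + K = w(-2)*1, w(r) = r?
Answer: -253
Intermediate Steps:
K = -11 (K = -9 - 2*1 = -9 - 2 = -11)
Z = -2 (Z = 2/(-1) = 2*(-1) = -2)
f(u, s) = -11 (f(u, s) = -11*1**2 = -11*1 = -11)
f(Z, 4)*(4 + 19) = -11*(4 + 19) = -11*23 = -253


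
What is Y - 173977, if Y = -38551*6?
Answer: -405283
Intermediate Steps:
Y = -231306
Y - 173977 = -231306 - 173977 = -405283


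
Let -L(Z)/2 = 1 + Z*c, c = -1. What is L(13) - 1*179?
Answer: -155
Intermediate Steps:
L(Z) = -2 + 2*Z (L(Z) = -2*(1 + Z*(-1)) = -2*(1 - Z) = -2 + 2*Z)
L(13) - 1*179 = (-2 + 2*13) - 1*179 = (-2 + 26) - 179 = 24 - 179 = -155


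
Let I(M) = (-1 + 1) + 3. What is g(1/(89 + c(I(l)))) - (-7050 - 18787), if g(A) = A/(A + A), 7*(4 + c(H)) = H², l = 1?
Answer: 51675/2 ≈ 25838.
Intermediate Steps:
I(M) = 3 (I(M) = 0 + 3 = 3)
c(H) = -4 + H²/7
g(A) = ½ (g(A) = A/((2*A)) = (1/(2*A))*A = ½)
g(1/(89 + c(I(l)))) - (-7050 - 18787) = ½ - (-7050 - 18787) = ½ - 1*(-25837) = ½ + 25837 = 51675/2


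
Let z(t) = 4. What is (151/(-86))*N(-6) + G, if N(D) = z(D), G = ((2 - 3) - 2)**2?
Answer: 85/43 ≈ 1.9767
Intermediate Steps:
G = 9 (G = (-1 - 2)**2 = (-3)**2 = 9)
N(D) = 4
(151/(-86))*N(-6) + G = (151/(-86))*4 + 9 = (151*(-1/86))*4 + 9 = -151/86*4 + 9 = -302/43 + 9 = 85/43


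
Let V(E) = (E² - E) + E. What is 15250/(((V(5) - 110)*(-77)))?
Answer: 3050/1309 ≈ 2.3300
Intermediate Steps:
V(E) = E²
15250/(((V(5) - 110)*(-77))) = 15250/(((5² - 110)*(-77))) = 15250/(((25 - 110)*(-77))) = 15250/((-85*(-77))) = 15250/6545 = 15250*(1/6545) = 3050/1309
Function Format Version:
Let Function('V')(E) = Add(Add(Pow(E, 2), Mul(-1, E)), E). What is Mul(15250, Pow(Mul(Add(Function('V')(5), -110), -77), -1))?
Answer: Rational(3050, 1309) ≈ 2.3300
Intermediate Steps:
Function('V')(E) = Pow(E, 2)
Mul(15250, Pow(Mul(Add(Function('V')(5), -110), -77), -1)) = Mul(15250, Pow(Mul(Add(Pow(5, 2), -110), -77), -1)) = Mul(15250, Pow(Mul(Add(25, -110), -77), -1)) = Mul(15250, Pow(Mul(-85, -77), -1)) = Mul(15250, Pow(6545, -1)) = Mul(15250, Rational(1, 6545)) = Rational(3050, 1309)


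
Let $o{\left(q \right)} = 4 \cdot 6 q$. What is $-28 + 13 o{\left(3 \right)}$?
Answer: $908$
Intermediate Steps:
$o{\left(q \right)} = 24 q$
$-28 + 13 o{\left(3 \right)} = -28 + 13 \cdot 24 \cdot 3 = -28 + 13 \cdot 72 = -28 + 936 = 908$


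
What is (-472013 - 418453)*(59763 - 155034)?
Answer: 84835586286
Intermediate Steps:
(-472013 - 418453)*(59763 - 155034) = -890466*(-95271) = 84835586286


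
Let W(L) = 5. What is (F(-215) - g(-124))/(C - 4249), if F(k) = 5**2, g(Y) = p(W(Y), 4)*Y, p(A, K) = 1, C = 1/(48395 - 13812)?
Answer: -5152867/146943166 ≈ -0.035067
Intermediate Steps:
C = 1/34583 ≈ 2.8916e-5
g(Y) = Y (g(Y) = 1*Y = Y)
F(k) = 25
(F(-215) - g(-124))/(C - 4249) = (25 - 1*(-124))/(1/34583 - 4249) = (25 + 124)/(-146943166/34583) = 149*(-34583/146943166) = -5152867/146943166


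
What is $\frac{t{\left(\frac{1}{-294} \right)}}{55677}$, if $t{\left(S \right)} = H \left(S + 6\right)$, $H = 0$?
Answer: $0$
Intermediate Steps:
$t{\left(S \right)} = 0$ ($t{\left(S \right)} = 0 \left(S + 6\right) = 0 \left(6 + S\right) = 0$)
$\frac{t{\left(\frac{1}{-294} \right)}}{55677} = \frac{0}{55677} = 0 \cdot \frac{1}{55677} = 0$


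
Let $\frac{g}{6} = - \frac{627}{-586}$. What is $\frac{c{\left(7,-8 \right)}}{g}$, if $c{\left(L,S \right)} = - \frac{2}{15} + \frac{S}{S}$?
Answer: $\frac{3809}{28215} \approx 0.135$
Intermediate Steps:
$c{\left(L,S \right)} = \frac{13}{15}$ ($c{\left(L,S \right)} = \left(-2\right) \frac{1}{15} + 1 = - \frac{2}{15} + 1 = \frac{13}{15}$)
$g = \frac{1881}{293}$ ($g = 6 \left(- \frac{627}{-586}\right) = 6 \left(\left(-627\right) \left(- \frac{1}{586}\right)\right) = 6 \cdot \frac{627}{586} = \frac{1881}{293} \approx 6.4198$)
$\frac{c{\left(7,-8 \right)}}{g} = \frac{13}{15 \cdot \frac{1881}{293}} = \frac{13}{15} \cdot \frac{293}{1881} = \frac{3809}{28215}$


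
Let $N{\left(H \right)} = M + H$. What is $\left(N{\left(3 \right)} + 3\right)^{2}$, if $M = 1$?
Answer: $49$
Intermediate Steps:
$N{\left(H \right)} = 1 + H$
$\left(N{\left(3 \right)} + 3\right)^{2} = \left(\left(1 + 3\right) + 3\right)^{2} = \left(4 + 3\right)^{2} = 7^{2} = 49$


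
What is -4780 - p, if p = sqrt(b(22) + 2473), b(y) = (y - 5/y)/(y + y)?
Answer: -4780 - sqrt(4788686)/44 ≈ -4829.7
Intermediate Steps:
b(y) = (y - 5/y)/(2*y) (b(y) = (y - 5/y)/((2*y)) = (y - 5/y)*(1/(2*y)) = (y - 5/y)/(2*y))
p = sqrt(4788686)/44 (p = sqrt((1/2)*(-5 + 22**2)/22**2 + 2473) = sqrt((1/2)*(1/484)*(-5 + 484) + 2473) = sqrt((1/2)*(1/484)*479 + 2473) = sqrt(479/968 + 2473) = sqrt(2394343/968) = sqrt(4788686)/44 ≈ 49.734)
-4780 - p = -4780 - sqrt(4788686)/44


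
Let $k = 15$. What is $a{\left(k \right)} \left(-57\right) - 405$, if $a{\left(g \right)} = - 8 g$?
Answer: $6435$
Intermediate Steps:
$a{\left(k \right)} \left(-57\right) - 405 = \left(-8\right) 15 \left(-57\right) - 405 = \left(-120\right) \left(-57\right) - 405 = 6840 - 405 = 6435$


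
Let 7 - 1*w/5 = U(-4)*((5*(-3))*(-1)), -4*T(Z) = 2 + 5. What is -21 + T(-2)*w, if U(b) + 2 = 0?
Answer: -1379/4 ≈ -344.75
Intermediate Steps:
T(Z) = -7/4 (T(Z) = -(2 + 5)/4 = -¼*7 = -7/4)
U(b) = -2 (U(b) = -2 + 0 = -2)
w = 185 (w = 35 - (-10)*(5*(-3))*(-1) = 35 - (-10)*(-15*(-1)) = 35 - (-10)*15 = 35 - 5*(-30) = 35 + 150 = 185)
-21 + T(-2)*w = -21 - 7/4*185 = -21 - 1295/4 = -1379/4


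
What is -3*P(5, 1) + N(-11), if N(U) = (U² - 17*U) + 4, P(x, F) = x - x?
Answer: 312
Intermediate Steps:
P(x, F) = 0
N(U) = 4 + U² - 17*U
-3*P(5, 1) + N(-11) = -3*0 + (4 + (-11)² - 17*(-11)) = 0 + (4 + 121 + 187) = 0 + 312 = 312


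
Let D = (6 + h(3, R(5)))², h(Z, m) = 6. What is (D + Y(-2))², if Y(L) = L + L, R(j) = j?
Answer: 19600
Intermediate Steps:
Y(L) = 2*L
D = 144 (D = (6 + 6)² = 12² = 144)
(D + Y(-2))² = (144 + 2*(-2))² = (144 - 4)² = 140² = 19600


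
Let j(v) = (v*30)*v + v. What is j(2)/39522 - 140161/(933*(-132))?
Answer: 925744679/811228572 ≈ 1.1412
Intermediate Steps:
j(v) = v + 30*v**2 (j(v) = (30*v)*v + v = 30*v**2 + v = v + 30*v**2)
j(2)/39522 - 140161/(933*(-132)) = (2*(1 + 30*2))/39522 - 140161/(933*(-132)) = (2*(1 + 60))*(1/39522) - 140161/(-123156) = (2*61)*(1/39522) - 140161*(-1/123156) = 122*(1/39522) + 140161/123156 = 61/19761 + 140161/123156 = 925744679/811228572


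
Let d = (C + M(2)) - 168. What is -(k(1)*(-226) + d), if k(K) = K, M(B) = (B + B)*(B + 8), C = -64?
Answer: 418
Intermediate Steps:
M(B) = 2*B*(8 + B) (M(B) = (2*B)*(8 + B) = 2*B*(8 + B))
d = -192 (d = (-64 + 2*2*(8 + 2)) - 168 = (-64 + 2*2*10) - 168 = (-64 + 40) - 168 = -24 - 168 = -192)
-(k(1)*(-226) + d) = -(1*(-226) - 192) = -(-226 - 192) = -1*(-418) = 418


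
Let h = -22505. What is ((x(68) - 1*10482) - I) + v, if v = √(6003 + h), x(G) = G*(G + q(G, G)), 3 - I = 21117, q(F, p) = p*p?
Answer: 329688 + I*√16502 ≈ 3.2969e+5 + 128.46*I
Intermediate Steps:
q(F, p) = p²
I = -21114 (I = 3 - 1*21117 = 3 - 21117 = -21114)
x(G) = G*(G + G²)
v = I*√16502 (v = √(6003 - 22505) = √(-16502) = I*√16502 ≈ 128.46*I)
((x(68) - 1*10482) - I) + v = ((68²*(1 + 68) - 1*10482) - 1*(-21114)) + I*√16502 = ((4624*69 - 10482) + 21114) + I*√16502 = ((319056 - 10482) + 21114) + I*√16502 = (308574 + 21114) + I*√16502 = 329688 + I*√16502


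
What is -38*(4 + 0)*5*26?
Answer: -19760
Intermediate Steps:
-38*(4 + 0)*5*26 = -152*5*26 = -38*20*26 = -760*26 = -19760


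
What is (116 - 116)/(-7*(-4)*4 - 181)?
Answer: 0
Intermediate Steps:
(116 - 116)/(-7*(-4)*4 - 181) = 0/(28*4 - 181) = 0/(112 - 181) = 0/(-69) = 0*(-1/69) = 0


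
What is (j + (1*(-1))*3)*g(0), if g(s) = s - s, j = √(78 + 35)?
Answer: 0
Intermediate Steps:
j = √113 ≈ 10.630
g(s) = 0
(j + (1*(-1))*3)*g(0) = (√113 + (1*(-1))*3)*0 = (√113 - 1*3)*0 = (√113 - 3)*0 = (-3 + √113)*0 = 0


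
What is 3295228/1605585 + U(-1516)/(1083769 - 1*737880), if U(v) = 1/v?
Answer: 1727911204815487/841916952138540 ≈ 2.0524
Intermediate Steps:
3295228/1605585 + U(-1516)/(1083769 - 1*737880) = 3295228/1605585 + 1/((-1516)*(1083769 - 1*737880)) = 3295228*(1/1605585) - 1/(1516*(1083769 - 737880)) = 3295228/1605585 - 1/1516/345889 = 3295228/1605585 - 1/1516*1/345889 = 3295228/1605585 - 1/524367724 = 1727911204815487/841916952138540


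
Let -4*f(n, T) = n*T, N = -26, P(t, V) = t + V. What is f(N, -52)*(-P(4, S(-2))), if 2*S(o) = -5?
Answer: 507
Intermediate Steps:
S(o) = -5/2 (S(o) = (½)*(-5) = -5/2)
P(t, V) = V + t
f(n, T) = -T*n/4 (f(n, T) = -n*T/4 = -T*n/4)
f(N, -52)*(-P(4, S(-2))) = (-¼*(-52)*(-26))*(-(-5/2 + 4)) = -(-338)*3/2 = -338*(-3/2) = 507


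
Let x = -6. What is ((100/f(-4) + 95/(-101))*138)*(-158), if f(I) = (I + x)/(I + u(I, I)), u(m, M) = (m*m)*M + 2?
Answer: -1451383260/101 ≈ -1.4370e+7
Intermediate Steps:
u(m, M) = 2 + M*m**2 (u(m, M) = m**2*M + 2 = M*m**2 + 2 = 2 + M*m**2)
f(I) = (-6 + I)/(2 + I + I**3) (f(I) = (I - 6)/(I + (2 + I*I**2)) = (-6 + I)/(I + (2 + I**3)) = (-6 + I)/(2 + I + I**3))
((100/f(-4) + 95/(-101))*138)*(-158) = ((100/(((-6 - 4)/(2 - 4 + (-4)**3))) + 95/(-101))*138)*(-158) = ((100/((-10/(2 - 4 - 64))) + 95*(-1/101))*138)*(-158) = ((100/((-10/(-66))) - 95/101)*138)*(-158) = ((100/((-1/66*(-10))) - 95/101)*138)*(-158) = ((100/(5/33) - 95/101)*138)*(-158) = ((100*(33/5) - 95/101)*138)*(-158) = ((660 - 95/101)*138)*(-158) = ((66565/101)*138)*(-158) = (9185970/101)*(-158) = -1451383260/101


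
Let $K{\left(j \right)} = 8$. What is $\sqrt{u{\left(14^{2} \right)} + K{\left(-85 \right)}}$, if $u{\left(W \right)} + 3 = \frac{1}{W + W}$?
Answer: $\frac{\sqrt{3922}}{28} \approx 2.2366$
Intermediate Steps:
$u{\left(W \right)} = -3 + \frac{1}{2 W}$ ($u{\left(W \right)} = -3 + \frac{1}{W + W} = -3 + \frac{1}{2 W}$)
$\sqrt{u{\left(14^{2} \right)} + K{\left(-85 \right)}} = \sqrt{\left(-3 + \frac{1}{2 \cdot 14^{2}}\right) + 8} = \sqrt{\left(-3 + \frac{1}{2 \cdot 196}\right) + 8} = \sqrt{\left(-3 + \frac{1}{2} \cdot \frac{1}{196}\right) + 8} = \sqrt{\left(-3 + \frac{1}{392}\right) + 8} = \sqrt{- \frac{1175}{392} + 8} = \sqrt{\frac{1961}{392}} = \frac{\sqrt{3922}}{28}$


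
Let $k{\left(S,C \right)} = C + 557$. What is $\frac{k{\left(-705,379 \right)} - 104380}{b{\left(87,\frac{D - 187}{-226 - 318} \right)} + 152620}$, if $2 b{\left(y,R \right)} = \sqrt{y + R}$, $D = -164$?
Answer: $- \frac{3123078932480}{4607752080611} + \frac{75232 \sqrt{1621086}}{4607752080611} \approx -0.67777$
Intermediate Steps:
$k{\left(S,C \right)} = 557 + C$
$b{\left(y,R \right)} = \frac{\sqrt{R + y}}{2}$ ($b{\left(y,R \right)} = \frac{\sqrt{y + R}}{2} = \frac{\sqrt{R + y}}{2}$)
$\frac{k{\left(-705,379 \right)} - 104380}{b{\left(87,\frac{D - 187}{-226 - 318} \right)} + 152620} = \frac{\left(557 + 379\right) - 104380}{\frac{\sqrt{\frac{-164 - 187}{-226 - 318} + 87}}{2} + 152620} = \frac{936 - 104380}{\frac{\sqrt{- \frac{351}{-544} + 87}}{2} + 152620} = - \frac{103444}{\frac{\sqrt{\left(-351\right) \left(- \frac{1}{544}\right) + 87}}{2} + 152620} = - \frac{103444}{\frac{\sqrt{\frac{351}{544} + 87}}{2} + 152620} = - \frac{103444}{\frac{\sqrt{\frac{47679}{544}}}{2} + 152620} = - \frac{103444}{\frac{\frac{1}{136} \sqrt{1621086}}{2} + 152620} = - \frac{103444}{\frac{\sqrt{1621086}}{272} + 152620} = - \frac{103444}{152620 + \frac{\sqrt{1621086}}{272}}$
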